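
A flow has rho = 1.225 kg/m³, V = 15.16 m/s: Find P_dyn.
Formula: P_{dyn} = \frac{1}{2} \rho V^2
P_dyn = 0.5·1.225·15.16²/1000 = 0.1408 kPa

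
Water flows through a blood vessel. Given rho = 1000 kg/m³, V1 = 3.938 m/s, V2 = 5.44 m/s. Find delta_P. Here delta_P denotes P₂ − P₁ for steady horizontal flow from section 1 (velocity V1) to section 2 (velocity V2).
Formula: \Delta P = \frac{1}{2} \rho (V_1^2 - V_2^2)
delta_P = 0.5·1000·(3.938² − 5.44²)/1000 = -7.043 kPa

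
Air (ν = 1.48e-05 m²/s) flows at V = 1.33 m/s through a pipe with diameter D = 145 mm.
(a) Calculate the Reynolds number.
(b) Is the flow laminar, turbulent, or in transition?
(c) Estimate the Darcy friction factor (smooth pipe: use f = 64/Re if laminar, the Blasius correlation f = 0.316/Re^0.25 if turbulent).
(a) Re = V·D/ν = 1.33·0.145/1.48e-05 = 13030
(b) Flow regime: turbulent (Re > 4000)
(c) Friction factor: f = 0.316/Re^0.25 = 0.316/13030^0.25 = 0.02958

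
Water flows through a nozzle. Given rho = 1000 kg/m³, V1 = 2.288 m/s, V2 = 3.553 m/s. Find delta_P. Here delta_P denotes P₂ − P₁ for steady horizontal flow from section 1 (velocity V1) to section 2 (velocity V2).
Formula: \Delta P = \frac{1}{2} \rho (V_1^2 - V_2^2)
delta_P = 0.5·1000·(2.288² − 3.553²)/1000 = -3.694 kPa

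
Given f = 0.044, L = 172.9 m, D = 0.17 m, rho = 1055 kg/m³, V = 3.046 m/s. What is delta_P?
Formula: \Delta P = f \frac{L}{D} \frac{\rho V^2}{2}
delta_P = 0.044·(172.9/0.17)·0.5·1055·3.046²/1000 = 219 kPa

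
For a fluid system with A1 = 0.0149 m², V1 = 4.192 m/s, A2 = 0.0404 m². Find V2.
Formula: V_2 = \frac{A_1 V_1}{A_2}
V2 = 0.0149·4.192/0.0404 = 1.546 m/s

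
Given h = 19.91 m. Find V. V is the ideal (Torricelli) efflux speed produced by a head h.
Formula: V = \sqrt{2 g h}
V = √(2·9.81·19.91) = 19.76 m/s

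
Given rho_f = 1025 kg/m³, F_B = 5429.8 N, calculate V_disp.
Formula: F_B = \rho_f g V_{disp}
Substituting knowns: 5429.8 = 1025·9.81·V_disp
Solving for V_disp: V_disp = 5429.8/(1025·9.81) = 0.54 m³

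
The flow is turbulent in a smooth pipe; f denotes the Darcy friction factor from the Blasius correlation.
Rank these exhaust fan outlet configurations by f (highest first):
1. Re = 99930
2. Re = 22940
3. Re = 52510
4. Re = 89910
Case 1: f = 0.01777
Case 2: f = 0.02568
Case 3: f = 0.02088
Case 4: f = 0.01825
Ranking (highest first): 2, 3, 4, 1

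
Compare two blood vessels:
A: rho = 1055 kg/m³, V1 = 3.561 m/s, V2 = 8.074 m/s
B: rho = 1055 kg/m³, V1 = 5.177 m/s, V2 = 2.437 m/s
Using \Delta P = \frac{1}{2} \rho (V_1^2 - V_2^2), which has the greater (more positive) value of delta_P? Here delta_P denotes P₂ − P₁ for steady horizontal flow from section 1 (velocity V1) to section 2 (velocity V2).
delta_P(A) = -27.7 kPa, delta_P(B) = 11 kPa. Answer: B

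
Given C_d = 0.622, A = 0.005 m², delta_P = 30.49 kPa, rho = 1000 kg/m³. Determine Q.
Formula: Q = C_d A \sqrt{\frac{2 \Delta P}{\rho}}
Q = 0.622·0.005·√(2·(30.49·1000)/1000)·1000 = 24.29 L/s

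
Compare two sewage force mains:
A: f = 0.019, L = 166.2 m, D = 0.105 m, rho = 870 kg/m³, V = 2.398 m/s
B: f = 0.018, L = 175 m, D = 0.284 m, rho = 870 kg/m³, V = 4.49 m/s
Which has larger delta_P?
delta_P(A) = 75.23 kPa, delta_P(B) = 97.27 kPa. Answer: B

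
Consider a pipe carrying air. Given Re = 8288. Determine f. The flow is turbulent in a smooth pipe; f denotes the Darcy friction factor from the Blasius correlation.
Formula: f = \frac{0.316}{Re^{0.25}}
f = 0.316/8288^0.25 = 0.03312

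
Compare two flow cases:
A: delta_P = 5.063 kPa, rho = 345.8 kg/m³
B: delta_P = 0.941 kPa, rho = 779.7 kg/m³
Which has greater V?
V(A) = 5.411 m/s, V(B) = 1.554 m/s. Answer: A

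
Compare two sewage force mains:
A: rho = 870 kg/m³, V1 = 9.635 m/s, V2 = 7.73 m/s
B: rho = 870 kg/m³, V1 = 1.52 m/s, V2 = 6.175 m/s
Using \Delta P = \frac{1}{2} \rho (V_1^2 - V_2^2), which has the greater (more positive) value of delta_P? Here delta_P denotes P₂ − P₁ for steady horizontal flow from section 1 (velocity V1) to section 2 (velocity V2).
delta_P(A) = 14.39 kPa, delta_P(B) = -15.58 kPa. Answer: A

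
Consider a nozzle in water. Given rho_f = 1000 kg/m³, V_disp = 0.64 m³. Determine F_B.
Formula: F_B = \rho_f g V_{disp}
F_B = 1000·9.81·0.64 = 6278 N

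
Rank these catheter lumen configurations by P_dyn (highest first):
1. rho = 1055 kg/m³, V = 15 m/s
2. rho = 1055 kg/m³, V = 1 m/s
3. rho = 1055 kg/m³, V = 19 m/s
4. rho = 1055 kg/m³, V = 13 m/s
Case 1: P_dyn = 118.7 kPa
Case 2: P_dyn = 0.5275 kPa
Case 3: P_dyn = 190.4 kPa
Case 4: P_dyn = 89.15 kPa
Ranking (highest first): 3, 1, 4, 2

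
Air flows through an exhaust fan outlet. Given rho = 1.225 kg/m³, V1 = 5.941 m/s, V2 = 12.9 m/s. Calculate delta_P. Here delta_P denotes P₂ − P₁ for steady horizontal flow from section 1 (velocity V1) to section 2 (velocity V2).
Formula: \Delta P = \frac{1}{2} \rho (V_1^2 - V_2^2)
delta_P = 0.5·1.225·(5.941² − 12.9²)/1000 = -0.08031 kPa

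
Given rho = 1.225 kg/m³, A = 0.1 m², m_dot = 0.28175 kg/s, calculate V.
Formula: \dot{m} = \rho A V
Substituting knowns: 0.28175 = 1.225·0.1·V
Solving for V: V = 0.28175/(1.225·0.1) = 2.3 m/s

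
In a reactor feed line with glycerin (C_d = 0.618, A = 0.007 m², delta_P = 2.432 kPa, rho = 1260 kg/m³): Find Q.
Formula: Q = C_d A \sqrt{\frac{2 \Delta P}{\rho}}
Q = 0.618·0.007·√(2·(2.432·1000)/1260)·1000 = 8.5 L/s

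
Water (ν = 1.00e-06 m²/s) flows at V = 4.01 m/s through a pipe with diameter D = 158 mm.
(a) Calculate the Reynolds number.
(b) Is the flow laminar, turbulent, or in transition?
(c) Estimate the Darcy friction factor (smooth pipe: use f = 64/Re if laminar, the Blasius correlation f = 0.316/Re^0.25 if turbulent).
(a) Re = V·D/ν = 4.01·0.158/1.00e-06 = 633580
(b) Flow regime: turbulent (Re > 4000)
(c) Friction factor: f = 0.316/Re^0.25 = 0.316/633580^0.25 = 0.0112 (Blasius is strictly valid for Re ≲ 1e5; used here as the smooth-pipe estimate the problem specifies)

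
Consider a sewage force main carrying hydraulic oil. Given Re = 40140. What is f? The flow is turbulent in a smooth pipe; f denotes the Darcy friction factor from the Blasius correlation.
Formula: f = \frac{0.316}{Re^{0.25}}
f = 0.316/40140^0.25 = 0.02233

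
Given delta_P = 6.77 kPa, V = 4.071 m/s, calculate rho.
Formula: V = \sqrt{\frac{2 \Delta P}{\rho}}
Substituting knowns: 4.071 = √(2·(6.77·1000)/rho)
Solving for rho: rho = 2·(6.77·1000)/4.071² = 817 kg/m³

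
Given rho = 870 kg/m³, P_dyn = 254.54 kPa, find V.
Formula: P_{dyn} = \frac{1}{2} \rho V^2
Substituting knowns: 254.54 = 0.5·870·V²/1000
Solving for V: V = √(2·(254.54·1000)/870) = 24.19 m/s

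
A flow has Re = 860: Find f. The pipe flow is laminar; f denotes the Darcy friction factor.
Formula: f = \frac{64}{Re}
f = 64/860 = 0.07442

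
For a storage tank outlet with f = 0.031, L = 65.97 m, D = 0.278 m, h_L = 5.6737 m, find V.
Formula: h_L = f \frac{L}{D} \frac{V^2}{2g}
Substituting knowns: 5.6737 = 0.031·(65.97/0.278)·V²/(2·9.81)
Solving for V: V = √(5.6737·2·9.81/(0.031·(65.97/0.278))) = 3.89 m/s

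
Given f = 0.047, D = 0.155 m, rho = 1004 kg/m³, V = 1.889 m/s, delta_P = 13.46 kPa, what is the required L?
Formula: \Delta P = f \frac{L}{D} \frac{\rho V^2}{2}
Substituting knowns: 13.46 = 0.047·(L/0.155)·0.5·1004·1.889²/1000
Solving for L: L = (13.46·1000)·0.155/(0.047·0.5·1004·1.889²) = 24.78 m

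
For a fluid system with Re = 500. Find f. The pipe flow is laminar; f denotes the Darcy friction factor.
Formula: f = \frac{64}{Re}
f = 64/500 = 0.128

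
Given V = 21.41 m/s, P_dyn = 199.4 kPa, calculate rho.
Formula: P_{dyn} = \frac{1}{2} \rho V^2
Substituting knowns: 199.4 = 0.5·rho·21.41²/1000
Solving for rho: rho = 2·(199.4·1000)/21.41² = 870 kg/m³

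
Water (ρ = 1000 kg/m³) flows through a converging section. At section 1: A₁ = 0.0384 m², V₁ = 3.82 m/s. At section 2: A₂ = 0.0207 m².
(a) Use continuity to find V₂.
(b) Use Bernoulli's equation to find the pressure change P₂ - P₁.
(a) Continuity: A₁V₁=A₂V₂ -> V₂=A₁V₁/A₂=0.0384*3.82/0.0207=7.09 m/s
(b) Bernoulli: P₂-P₁=0.5*rho*(V₁^2-V₂^2)/1000=0.5*1000*(3.82^2-7.09^2)/1000=-17.84 kPa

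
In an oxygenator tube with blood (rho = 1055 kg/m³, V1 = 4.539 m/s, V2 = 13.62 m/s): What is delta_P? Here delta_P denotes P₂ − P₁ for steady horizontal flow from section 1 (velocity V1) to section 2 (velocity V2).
Formula: \Delta P = \frac{1}{2} \rho (V_1^2 - V_2^2)
delta_P = 0.5·1055·(4.539² − 13.62²)/1000 = -86.99 kPa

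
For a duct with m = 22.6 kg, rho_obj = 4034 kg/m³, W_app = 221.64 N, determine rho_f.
Formula: W_{app} = mg\left(1 - \frac{\rho_f}{\rho_{obj}}\right)
Substituting knowns: 221.64 = 22.6·9.81·(1 − rho_f/4034)
Solving for rho_f: rho_f = 4034·(1 − 221.64/(22.6·9.81)) = 1.201 kg/m³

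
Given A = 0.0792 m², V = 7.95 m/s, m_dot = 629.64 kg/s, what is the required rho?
Formula: \dot{m} = \rho A V
Substituting knowns: 629.64 = rho·0.0792·7.95
Solving for rho: rho = 629.64/(0.0792·7.95) = 1000 kg/m³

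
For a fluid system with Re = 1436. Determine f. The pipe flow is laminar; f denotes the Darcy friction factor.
Formula: f = \frac{64}{Re}
f = 64/1436 = 0.04457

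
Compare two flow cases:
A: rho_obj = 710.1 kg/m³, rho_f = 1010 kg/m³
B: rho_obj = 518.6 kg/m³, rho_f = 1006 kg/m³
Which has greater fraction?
fraction(A) = 0.7031, fraction(B) = 0.5155. Answer: A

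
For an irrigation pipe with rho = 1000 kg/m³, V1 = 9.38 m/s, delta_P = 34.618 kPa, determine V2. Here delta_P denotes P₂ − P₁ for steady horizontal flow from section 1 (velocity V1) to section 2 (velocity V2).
Formula: \Delta P = \frac{1}{2} \rho (V_1^2 - V_2^2)
Substituting knowns: 34.618 = 0.5·1000·(9.38² − V2²)/1000
Solving for V2: V2 = √(9.38² − 2·(34.618·1000)/1000) = 4.33 m/s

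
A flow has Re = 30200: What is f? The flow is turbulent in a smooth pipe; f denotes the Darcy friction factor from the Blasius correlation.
Formula: f = \frac{0.316}{Re^{0.25}}
f = 0.316/30200^0.25 = 0.02397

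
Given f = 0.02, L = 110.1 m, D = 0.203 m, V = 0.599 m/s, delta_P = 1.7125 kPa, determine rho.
Formula: \Delta P = f \frac{L}{D} \frac{\rho V^2}{2}
Substituting knowns: 1.7125 = 0.02·(110.1/0.203)·0.5·rho·0.599²/1000
Solving for rho: rho = (1.7125·1000)/(0.02·(110.1/0.203)·0.5·0.599²) = 880 kg/m³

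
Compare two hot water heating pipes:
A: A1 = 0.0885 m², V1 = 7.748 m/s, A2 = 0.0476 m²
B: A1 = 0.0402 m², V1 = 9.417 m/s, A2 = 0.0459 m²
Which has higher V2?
V2(A) = 14.41 m/s, V2(B) = 8.248 m/s. Answer: A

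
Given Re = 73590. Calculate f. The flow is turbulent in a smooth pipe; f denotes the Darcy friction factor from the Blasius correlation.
Formula: f = \frac{0.316}{Re^{0.25}}
f = 0.316/73590^0.25 = 0.01919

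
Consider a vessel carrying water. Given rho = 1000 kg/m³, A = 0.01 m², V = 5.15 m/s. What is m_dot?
Formula: \dot{m} = \rho A V
m_dot = 1000·0.01·5.15 = 51.5 kg/s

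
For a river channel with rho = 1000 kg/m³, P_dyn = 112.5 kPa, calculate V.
Formula: P_{dyn} = \frac{1}{2} \rho V^2
Substituting knowns: 112.5 = 0.5·1000·V²/1000
Solving for V: V = √(2·(112.5·1000)/1000) = 15 m/s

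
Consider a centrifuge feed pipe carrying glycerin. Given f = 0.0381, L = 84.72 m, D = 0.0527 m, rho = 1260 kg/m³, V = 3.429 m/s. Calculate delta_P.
Formula: \Delta P = f \frac{L}{D} \frac{\rho V^2}{2}
delta_P = 0.0381·(84.72/0.0527)·0.5·1260·3.429²/1000 = 453.7 kPa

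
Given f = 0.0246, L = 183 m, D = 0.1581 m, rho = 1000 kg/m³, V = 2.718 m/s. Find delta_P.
Formula: \Delta P = f \frac{L}{D} \frac{\rho V^2}{2}
delta_P = 0.0246·(183/0.1581)·0.5·1000·2.718²/1000 = 105.2 kPa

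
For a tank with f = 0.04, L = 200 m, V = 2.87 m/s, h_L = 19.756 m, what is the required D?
Formula: h_L = f \frac{L}{D} \frac{V^2}{2g}
Substituting knowns: 19.756 = 0.04·(200/D)·2.87²/(2·9.81)
Solving for D: D = 0.04·200·2.87²/(2·9.81·19.756) = 0.17 m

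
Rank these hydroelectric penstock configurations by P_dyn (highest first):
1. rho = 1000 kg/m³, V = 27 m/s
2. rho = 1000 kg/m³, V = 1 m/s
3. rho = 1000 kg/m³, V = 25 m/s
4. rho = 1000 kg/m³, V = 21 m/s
Case 1: P_dyn = 364.5 kPa
Case 2: P_dyn = 0.5 kPa
Case 3: P_dyn = 312.5 kPa
Case 4: P_dyn = 220.5 kPa
Ranking (highest first): 1, 3, 4, 2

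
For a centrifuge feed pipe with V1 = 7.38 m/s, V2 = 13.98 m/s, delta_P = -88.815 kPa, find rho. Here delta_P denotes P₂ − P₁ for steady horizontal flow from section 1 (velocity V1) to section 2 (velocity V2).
Formula: \Delta P = \frac{1}{2} \rho (V_1^2 - V_2^2)
Substituting knowns: -88.815 = 0.5·rho·(7.38² − 13.98²)/1000
Solving for rho: rho = 2·(-88.815·1000)/(7.38² − 13.98²) = 1260 kg/m³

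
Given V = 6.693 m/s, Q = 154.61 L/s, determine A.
Formula: Q = A V
Substituting knowns: 154.61 = A·6.693·1000
Solving for A: A = (154.61/1000)/6.693 = 0.0231 m²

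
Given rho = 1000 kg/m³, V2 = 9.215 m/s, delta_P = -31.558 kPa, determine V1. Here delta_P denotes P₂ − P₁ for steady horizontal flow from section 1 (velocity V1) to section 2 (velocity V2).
Formula: \Delta P = \frac{1}{2} \rho (V_1^2 - V_2^2)
Substituting knowns: -31.558 = 0.5·1000·(V1² − 9.215²)/1000
Solving for V1: V1 = √(9.215² + 2·(-31.558·1000)/1000) = 4.669 m/s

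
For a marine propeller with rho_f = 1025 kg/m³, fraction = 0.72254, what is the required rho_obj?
Formula: f_{sub} = \frac{\rho_{obj}}{\rho_f}
Substituting knowns: 0.72254 = rho_obj/1025
Solving for rho_obj: rho_obj = 0.72254·1025 = 740.6 kg/m³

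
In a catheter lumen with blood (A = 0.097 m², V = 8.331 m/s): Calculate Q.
Formula: Q = A V
Q = 0.097·8.331·1000 = 808.1 L/s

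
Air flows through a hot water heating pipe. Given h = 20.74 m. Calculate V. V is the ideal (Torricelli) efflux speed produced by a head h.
Formula: V = \sqrt{2 g h}
V = √(2·9.81·20.74) = 20.17 m/s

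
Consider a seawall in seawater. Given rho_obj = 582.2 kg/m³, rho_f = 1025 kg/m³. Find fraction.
Formula: f_{sub} = \frac{\rho_{obj}}{\rho_f}
fraction = 582.2/1025 = 0.568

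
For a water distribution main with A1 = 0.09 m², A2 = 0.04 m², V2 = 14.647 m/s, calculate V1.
Formula: V_2 = \frac{A_1 V_1}{A_2}
Substituting knowns: 14.647 = 0.09·V1/0.04
Solving for V1: V1 = 14.647·0.04/0.09 = 6.51 m/s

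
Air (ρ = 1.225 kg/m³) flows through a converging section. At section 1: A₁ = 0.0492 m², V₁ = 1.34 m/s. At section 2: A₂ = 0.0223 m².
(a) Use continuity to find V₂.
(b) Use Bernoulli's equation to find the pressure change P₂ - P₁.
(a) Continuity: A₁V₁=A₂V₂ -> V₂=A₁V₁/A₂=0.0492*1.34/0.0223=2.96 m/s
(b) Bernoulli: P₂-P₁=0.5*rho*(V₁^2-V₂^2)/1000=0.5*1.225*(1.34^2-2.96^2)/1000=-0.004267 kPa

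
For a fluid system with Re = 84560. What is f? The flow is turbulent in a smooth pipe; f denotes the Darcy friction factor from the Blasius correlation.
Formula: f = \frac{0.316}{Re^{0.25}}
f = 0.316/84560^0.25 = 0.01853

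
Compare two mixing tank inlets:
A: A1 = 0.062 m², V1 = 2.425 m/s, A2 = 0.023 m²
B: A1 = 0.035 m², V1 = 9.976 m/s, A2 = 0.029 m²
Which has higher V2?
V2(A) = 6.537 m/s, V2(B) = 12.04 m/s. Answer: B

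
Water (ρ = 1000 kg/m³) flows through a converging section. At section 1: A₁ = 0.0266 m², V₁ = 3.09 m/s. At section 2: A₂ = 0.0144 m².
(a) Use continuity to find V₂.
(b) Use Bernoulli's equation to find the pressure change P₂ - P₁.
(a) Continuity: A₁V₁=A₂V₂ -> V₂=A₁V₁/A₂=0.0266*3.09/0.0144=5.71 m/s
(b) Bernoulli: P₂-P₁=0.5*rho*(V₁^2-V₂^2)/1000=0.5*1000*(3.09^2-5.71^2)/1000=-11.53 kPa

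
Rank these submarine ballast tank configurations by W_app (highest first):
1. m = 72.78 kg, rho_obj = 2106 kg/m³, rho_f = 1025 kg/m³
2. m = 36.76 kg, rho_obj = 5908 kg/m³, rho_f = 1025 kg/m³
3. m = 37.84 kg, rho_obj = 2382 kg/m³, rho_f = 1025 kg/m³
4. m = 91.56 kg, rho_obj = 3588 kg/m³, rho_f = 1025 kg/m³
Case 1: W_app = 366.5 N
Case 2: W_app = 298.1 N
Case 3: W_app = 211.5 N
Case 4: W_app = 641.6 N
Ranking (highest first): 4, 1, 2, 3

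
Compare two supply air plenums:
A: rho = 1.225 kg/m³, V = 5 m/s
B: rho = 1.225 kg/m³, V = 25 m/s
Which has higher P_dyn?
P_dyn(A) = 0.01531 kPa, P_dyn(B) = 0.3828 kPa. Answer: B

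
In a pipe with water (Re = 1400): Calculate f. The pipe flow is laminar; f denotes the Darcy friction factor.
Formula: f = \frac{64}{Re}
f = 64/1400 = 0.04571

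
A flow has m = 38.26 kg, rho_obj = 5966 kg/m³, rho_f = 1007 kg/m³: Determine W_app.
Formula: W_{app} = mg\left(1 - \frac{\rho_f}{\rho_{obj}}\right)
W_app = 38.26·9.81·(1 − 1007/5966) = 312 N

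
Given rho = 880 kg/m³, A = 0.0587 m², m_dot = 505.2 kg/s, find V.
Formula: \dot{m} = \rho A V
Substituting knowns: 505.2 = 880·0.0587·V
Solving for V: V = 505.2/(880·0.0587) = 9.78 m/s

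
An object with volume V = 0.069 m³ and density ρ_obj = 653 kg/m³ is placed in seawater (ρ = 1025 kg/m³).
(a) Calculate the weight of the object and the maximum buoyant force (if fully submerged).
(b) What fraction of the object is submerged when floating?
(a) W=rho_obj*g*V=653*9.81*0.069=442.0 N; F_B(max)=rho*g*V=1025*9.81*0.069=693.8 N
(b) Floating fraction=rho_obj/rho=653/1025=0.637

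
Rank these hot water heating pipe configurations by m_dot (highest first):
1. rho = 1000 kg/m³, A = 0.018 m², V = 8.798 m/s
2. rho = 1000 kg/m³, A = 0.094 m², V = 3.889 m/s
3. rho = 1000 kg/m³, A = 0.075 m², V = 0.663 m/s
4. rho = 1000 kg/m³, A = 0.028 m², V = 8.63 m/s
Case 1: m_dot = 158.4 kg/s
Case 2: m_dot = 365.6 kg/s
Case 3: m_dot = 49.73 kg/s
Case 4: m_dot = 241.6 kg/s
Ranking (highest first): 2, 4, 1, 3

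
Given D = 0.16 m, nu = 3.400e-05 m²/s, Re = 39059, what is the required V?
Formula: Re = \frac{V D}{\nu}
Substituting knowns: 39059 = V·0.16/3.400e-05
Solving for V: V = 39059·3.400e-05/0.16 = 8.3 m/s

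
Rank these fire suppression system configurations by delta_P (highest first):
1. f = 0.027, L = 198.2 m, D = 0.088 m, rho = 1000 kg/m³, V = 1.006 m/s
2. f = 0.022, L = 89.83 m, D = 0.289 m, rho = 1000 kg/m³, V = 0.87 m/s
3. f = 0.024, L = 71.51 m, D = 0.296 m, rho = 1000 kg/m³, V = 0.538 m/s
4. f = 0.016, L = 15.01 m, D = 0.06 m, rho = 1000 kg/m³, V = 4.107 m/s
Case 1: delta_P = 30.77 kPa
Case 2: delta_P = 2.588 kPa
Case 3: delta_P = 0.8391 kPa
Case 4: delta_P = 33.76 kPa
Ranking (highest first): 4, 1, 2, 3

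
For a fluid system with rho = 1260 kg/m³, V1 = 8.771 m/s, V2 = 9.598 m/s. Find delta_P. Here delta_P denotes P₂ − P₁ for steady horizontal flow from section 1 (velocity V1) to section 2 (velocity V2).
Formula: \Delta P = \frac{1}{2} \rho (V_1^2 - V_2^2)
delta_P = 0.5·1260·(8.771² − 9.598²)/1000 = -9.57 kPa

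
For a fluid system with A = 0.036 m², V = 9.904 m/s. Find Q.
Formula: Q = A V
Q = 0.036·9.904·1000 = 356.5 L/s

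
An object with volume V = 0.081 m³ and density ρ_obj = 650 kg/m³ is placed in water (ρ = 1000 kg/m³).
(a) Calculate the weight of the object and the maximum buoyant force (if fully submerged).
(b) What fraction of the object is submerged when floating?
(a) W=rho_obj*g*V=650*9.81*0.081=516.5 N; F_B(max)=rho*g*V=1000*9.81*0.081=794.6 N
(b) Floating fraction=rho_obj/rho=650/1000=0.650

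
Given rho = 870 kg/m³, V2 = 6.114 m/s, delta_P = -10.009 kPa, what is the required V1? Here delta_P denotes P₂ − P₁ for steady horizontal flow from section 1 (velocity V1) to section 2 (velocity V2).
Formula: \Delta P = \frac{1}{2} \rho (V_1^2 - V_2^2)
Substituting knowns: -10.009 = 0.5·870·(V1² − 6.114²)/1000
Solving for V1: V1 = √(6.114² + 2·(-10.009·1000)/870) = 3.791 m/s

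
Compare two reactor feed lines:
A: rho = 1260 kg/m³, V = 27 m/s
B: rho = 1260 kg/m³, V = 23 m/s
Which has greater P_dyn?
P_dyn(A) = 459.3 kPa, P_dyn(B) = 333.3 kPa. Answer: A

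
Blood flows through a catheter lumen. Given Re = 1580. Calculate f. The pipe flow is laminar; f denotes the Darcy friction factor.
Formula: f = \frac{64}{Re}
f = 64/1580 = 0.04051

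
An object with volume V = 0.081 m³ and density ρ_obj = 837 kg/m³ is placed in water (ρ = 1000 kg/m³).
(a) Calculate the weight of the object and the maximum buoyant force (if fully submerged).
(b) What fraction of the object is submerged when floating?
(a) W=rho_obj*g*V=837*9.81*0.081=665.1 N; F_B(max)=rho*g*V=1000*9.81*0.081=794.6 N
(b) Floating fraction=rho_obj/rho=837/1000=0.837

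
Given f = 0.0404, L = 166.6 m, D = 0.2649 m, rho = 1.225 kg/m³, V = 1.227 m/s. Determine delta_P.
Formula: \Delta P = f \frac{L}{D} \frac{\rho V^2}{2}
delta_P = 0.0404·(166.6/0.2649)·0.5·1.225·1.227²/1000 = 0.02343 kPa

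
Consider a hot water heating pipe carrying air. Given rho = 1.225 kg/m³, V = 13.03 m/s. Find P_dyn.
Formula: P_{dyn} = \frac{1}{2} \rho V^2
P_dyn = 0.5·1.225·13.03²/1000 = 0.104 kPa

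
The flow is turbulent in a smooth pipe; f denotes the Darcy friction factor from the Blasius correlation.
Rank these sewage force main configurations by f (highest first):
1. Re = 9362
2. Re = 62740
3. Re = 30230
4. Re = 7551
Case 1: f = 0.03213
Case 2: f = 0.01997
Case 3: f = 0.02397
Case 4: f = 0.0339
Ranking (highest first): 4, 1, 3, 2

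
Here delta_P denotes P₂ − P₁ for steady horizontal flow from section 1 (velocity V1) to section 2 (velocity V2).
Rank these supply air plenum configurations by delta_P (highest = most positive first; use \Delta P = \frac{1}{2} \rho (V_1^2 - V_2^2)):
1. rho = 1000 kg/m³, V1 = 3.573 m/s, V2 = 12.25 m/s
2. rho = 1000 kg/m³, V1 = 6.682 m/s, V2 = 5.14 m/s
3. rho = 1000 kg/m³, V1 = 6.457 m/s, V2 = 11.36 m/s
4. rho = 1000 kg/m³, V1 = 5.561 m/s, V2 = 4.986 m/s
Case 1: delta_P = -68.65 kPa
Case 2: delta_P = 9.115 kPa
Case 3: delta_P = -43.68 kPa
Case 4: delta_P = 3.032 kPa
Ranking (highest first): 2, 4, 3, 1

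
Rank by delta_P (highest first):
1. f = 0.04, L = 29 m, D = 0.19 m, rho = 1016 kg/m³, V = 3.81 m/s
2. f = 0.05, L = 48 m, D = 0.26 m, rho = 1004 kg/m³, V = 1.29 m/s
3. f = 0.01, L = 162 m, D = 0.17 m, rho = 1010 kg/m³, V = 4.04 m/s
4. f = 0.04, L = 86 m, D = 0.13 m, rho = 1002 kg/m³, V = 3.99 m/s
Case 1: delta_P = 45.02 kPa
Case 2: delta_P = 7.711 kPa
Case 3: delta_P = 78.55 kPa
Case 4: delta_P = 211.1 kPa
Ranking (highest first): 4, 3, 1, 2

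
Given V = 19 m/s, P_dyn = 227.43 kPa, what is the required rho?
Formula: P_{dyn} = \frac{1}{2} \rho V^2
Substituting knowns: 227.43 = 0.5·rho·19²/1000
Solving for rho: rho = 2·(227.43·1000)/19² = 1260 kg/m³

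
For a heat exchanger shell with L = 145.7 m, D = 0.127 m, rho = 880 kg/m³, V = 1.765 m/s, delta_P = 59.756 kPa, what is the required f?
Formula: \Delta P = f \frac{L}{D} \frac{\rho V^2}{2}
Substituting knowns: 59.756 = f·(145.7/0.127)·0.5·880·1.765²/1000
Solving for f: f = (59.756·1000)/((145.7/0.127)·0.5·880·1.765²) = 0.038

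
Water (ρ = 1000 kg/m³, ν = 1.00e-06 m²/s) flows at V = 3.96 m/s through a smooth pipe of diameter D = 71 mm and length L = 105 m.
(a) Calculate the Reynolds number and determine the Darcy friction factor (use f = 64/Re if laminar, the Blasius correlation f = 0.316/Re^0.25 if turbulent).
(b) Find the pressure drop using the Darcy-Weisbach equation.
(a) Re = V·D/ν = 3.96·0.071/1.00e-06 = 281160 → turbulent (Re > 4000); f = 0.316/Re^0.25 = 0.316/281160^0.25 = 0.013723 (Blasius is strictly valid for Re ≲ 1e5; used here as the smooth-pipe estimate the problem specifies)
(b) Darcy-Weisbach: ΔP = f·(L/D)·½ρV²/1000 = 0.013723·(105/0.071)·½·1000·3.96²/1000 = 159.1 kPa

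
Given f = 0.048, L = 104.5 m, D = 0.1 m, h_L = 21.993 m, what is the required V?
Formula: h_L = f \frac{L}{D} \frac{V^2}{2g}
Substituting knowns: 21.993 = 0.048·(104.5/0.1)·V²/(2·9.81)
Solving for V: V = √(21.993·2·9.81/(0.048·(104.5/0.1))) = 2.933 m/s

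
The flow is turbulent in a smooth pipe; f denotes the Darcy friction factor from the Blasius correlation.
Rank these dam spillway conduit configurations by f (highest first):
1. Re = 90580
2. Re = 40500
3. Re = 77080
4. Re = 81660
Case 1: f = 0.01821
Case 2: f = 0.02228
Case 3: f = 0.01896
Case 4: f = 0.01869
Ranking (highest first): 2, 3, 4, 1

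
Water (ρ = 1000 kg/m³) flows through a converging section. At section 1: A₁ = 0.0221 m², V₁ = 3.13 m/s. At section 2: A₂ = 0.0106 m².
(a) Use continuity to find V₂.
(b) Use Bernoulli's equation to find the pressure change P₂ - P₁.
(a) Continuity: A₁V₁=A₂V₂ -> V₂=A₁V₁/A₂=0.0221*3.13/0.0106=6.53 m/s
(b) Bernoulli: P₂-P₁=0.5*rho*(V₁^2-V₂^2)/1000=0.5*1000*(3.13^2-6.53^2)/1000=-16.42 kPa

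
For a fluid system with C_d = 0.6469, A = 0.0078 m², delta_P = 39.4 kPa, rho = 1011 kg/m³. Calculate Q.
Formula: Q = C_d A \sqrt{\frac{2 \Delta P}{\rho}}
Q = 0.6469·0.0078·√(2·(39.4·1000)/1011)·1000 = 44.55 L/s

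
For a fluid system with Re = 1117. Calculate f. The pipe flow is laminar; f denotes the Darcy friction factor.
Formula: f = \frac{64}{Re}
f = 64/1117 = 0.0573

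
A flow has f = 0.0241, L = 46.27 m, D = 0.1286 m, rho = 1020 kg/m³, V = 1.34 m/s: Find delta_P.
Formula: \Delta P = f \frac{L}{D} \frac{\rho V^2}{2}
delta_P = 0.0241·(46.27/0.1286)·0.5·1020·1.34²/1000 = 7.941 kPa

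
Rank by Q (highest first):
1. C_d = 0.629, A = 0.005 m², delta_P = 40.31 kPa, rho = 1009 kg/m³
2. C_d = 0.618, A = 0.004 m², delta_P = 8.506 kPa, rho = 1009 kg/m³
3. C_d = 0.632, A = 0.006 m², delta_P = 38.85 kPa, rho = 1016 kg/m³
Case 1: Q = 28.11 L/s
Case 2: Q = 10.15 L/s
Case 3: Q = 33.16 L/s
Ranking (highest first): 3, 1, 2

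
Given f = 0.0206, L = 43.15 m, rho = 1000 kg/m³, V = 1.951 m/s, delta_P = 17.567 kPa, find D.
Formula: \Delta P = f \frac{L}{D} \frac{\rho V^2}{2}
Substituting knowns: 17.567 = 0.0206·(43.15/D)·0.5·1000·1.951²/1000
Solving for D: D = 0.0206·43.15·0.5·1000·1.951²/(17.567·1000) = 0.0963 m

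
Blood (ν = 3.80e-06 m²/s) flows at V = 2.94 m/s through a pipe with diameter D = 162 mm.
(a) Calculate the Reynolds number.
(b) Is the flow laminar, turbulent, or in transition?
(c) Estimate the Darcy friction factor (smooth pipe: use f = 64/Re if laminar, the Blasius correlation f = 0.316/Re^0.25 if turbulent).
(a) Re = V·D/ν = 2.94·0.162/3.80e-06 = 125340
(b) Flow regime: turbulent (Re > 4000)
(c) Friction factor: f = 0.316/Re^0.25 = 0.316/125340^0.25 = 0.01679 (Blasius is strictly valid for Re ≲ 1e5; used here as the smooth-pipe estimate the problem specifies)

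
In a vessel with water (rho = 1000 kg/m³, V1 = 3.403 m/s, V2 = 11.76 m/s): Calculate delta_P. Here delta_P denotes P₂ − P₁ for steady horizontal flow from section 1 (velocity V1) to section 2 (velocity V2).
Formula: \Delta P = \frac{1}{2} \rho (V_1^2 - V_2^2)
delta_P = 0.5·1000·(3.403² − 11.76²)/1000 = -63.36 kPa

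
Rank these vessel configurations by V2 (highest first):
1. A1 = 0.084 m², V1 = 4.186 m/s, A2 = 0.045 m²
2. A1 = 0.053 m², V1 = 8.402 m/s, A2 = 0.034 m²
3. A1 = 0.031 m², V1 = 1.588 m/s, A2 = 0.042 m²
Case 1: V2 = 7.814 m/s
Case 2: V2 = 13.1 m/s
Case 3: V2 = 1.172 m/s
Ranking (highest first): 2, 1, 3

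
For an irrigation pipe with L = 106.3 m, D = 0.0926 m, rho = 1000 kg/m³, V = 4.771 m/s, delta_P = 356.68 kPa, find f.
Formula: \Delta P = f \frac{L}{D} \frac{\rho V^2}{2}
Substituting knowns: 356.68 = f·(106.3/0.0926)·0.5·1000·4.771²/1000
Solving for f: f = (356.68·1000)/((106.3/0.0926)·0.5·1000·4.771²) = 0.0273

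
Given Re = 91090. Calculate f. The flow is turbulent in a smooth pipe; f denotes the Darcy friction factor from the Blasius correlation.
Formula: f = \frac{0.316}{Re^{0.25}}
f = 0.316/91090^0.25 = 0.01819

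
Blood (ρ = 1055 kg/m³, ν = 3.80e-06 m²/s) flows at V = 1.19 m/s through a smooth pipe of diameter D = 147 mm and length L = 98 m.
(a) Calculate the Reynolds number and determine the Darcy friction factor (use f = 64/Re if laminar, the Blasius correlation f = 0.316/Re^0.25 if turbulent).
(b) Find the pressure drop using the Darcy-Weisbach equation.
(a) Re = V·D/ν = 1.19·0.147/3.80e-06 = 46034 → turbulent (Re > 4000); f = 0.316/Re^0.25 = 0.316/46034^0.25 = 0.021573
(b) Darcy-Weisbach: ΔP = f·(L/D)·½ρV²/1000 = 0.021573·(98/0.147)·½·1055·1.19²/1000 = 10.74 kPa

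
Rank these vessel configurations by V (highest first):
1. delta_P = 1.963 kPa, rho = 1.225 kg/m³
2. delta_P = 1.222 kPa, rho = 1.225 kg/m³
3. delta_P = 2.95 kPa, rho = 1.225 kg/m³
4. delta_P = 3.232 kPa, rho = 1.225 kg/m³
Case 1: V = 56.61 m/s
Case 2: V = 44.67 m/s
Case 3: V = 69.4 m/s
Case 4: V = 72.64 m/s
Ranking (highest first): 4, 3, 1, 2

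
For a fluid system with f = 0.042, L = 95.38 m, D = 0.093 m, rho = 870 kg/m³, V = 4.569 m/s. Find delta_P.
Formula: \Delta P = f \frac{L}{D} \frac{\rho V^2}{2}
delta_P = 0.042·(95.38/0.093)·0.5·870·4.569²/1000 = 391.2 kPa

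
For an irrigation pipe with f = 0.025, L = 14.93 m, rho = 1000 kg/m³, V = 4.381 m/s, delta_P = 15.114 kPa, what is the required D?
Formula: \Delta P = f \frac{L}{D} \frac{\rho V^2}{2}
Substituting knowns: 15.114 = 0.025·(14.93/D)·0.5·1000·4.381²/1000
Solving for D: D = 0.025·14.93·0.5·1000·4.381²/(15.114·1000) = 0.237 m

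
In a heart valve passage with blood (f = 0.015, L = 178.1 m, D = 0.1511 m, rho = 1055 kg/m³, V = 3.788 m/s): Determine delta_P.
Formula: \Delta P = f \frac{L}{D} \frac{\rho V^2}{2}
delta_P = 0.015·(178.1/0.1511)·0.5·1055·3.788²/1000 = 133.8 kPa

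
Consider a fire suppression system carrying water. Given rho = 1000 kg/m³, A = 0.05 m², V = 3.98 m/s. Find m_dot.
Formula: \dot{m} = \rho A V
m_dot = 1000·0.05·3.98 = 199 kg/s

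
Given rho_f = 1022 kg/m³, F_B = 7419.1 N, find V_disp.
Formula: F_B = \rho_f g V_{disp}
Substituting knowns: 7419.1 = 1022·9.81·V_disp
Solving for V_disp: V_disp = 7419.1/(1022·9.81) = 0.74 m³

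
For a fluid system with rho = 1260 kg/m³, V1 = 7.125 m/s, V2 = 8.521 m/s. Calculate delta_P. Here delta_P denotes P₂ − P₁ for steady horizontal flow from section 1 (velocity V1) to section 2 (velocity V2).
Formula: \Delta P = \frac{1}{2} \rho (V_1^2 - V_2^2)
delta_P = 0.5·1260·(7.125² − 8.521²)/1000 = -13.76 kPa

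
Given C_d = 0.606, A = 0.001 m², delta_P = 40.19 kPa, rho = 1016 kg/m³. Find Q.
Formula: Q = C_d A \sqrt{\frac{2 \Delta P}{\rho}}
Q = 0.606·0.001·√(2·(40.19·1000)/1016)·1000 = 5.39 L/s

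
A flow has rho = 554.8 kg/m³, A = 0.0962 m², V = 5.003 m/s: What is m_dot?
Formula: \dot{m} = \rho A V
m_dot = 554.8·0.0962·5.003 = 267 kg/s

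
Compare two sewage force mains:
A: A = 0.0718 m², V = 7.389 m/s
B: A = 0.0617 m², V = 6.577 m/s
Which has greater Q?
Q(A) = 530.5 L/s, Q(B) = 405.8 L/s. Answer: A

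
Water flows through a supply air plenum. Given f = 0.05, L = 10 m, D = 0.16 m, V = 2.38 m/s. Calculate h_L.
Formula: h_L = f \frac{L}{D} \frac{V^2}{2g}
h_L = 0.05·(10/0.16)·2.38²/(2·9.81) = 0.9022 m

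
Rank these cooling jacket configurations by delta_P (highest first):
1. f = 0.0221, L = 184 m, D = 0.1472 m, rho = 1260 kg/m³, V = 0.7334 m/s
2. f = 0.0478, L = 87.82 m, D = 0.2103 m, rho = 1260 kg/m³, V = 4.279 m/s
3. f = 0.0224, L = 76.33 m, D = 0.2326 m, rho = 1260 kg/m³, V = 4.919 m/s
Case 1: delta_P = 9.361 kPa
Case 2: delta_P = 230.3 kPa
Case 3: delta_P = 112.1 kPa
Ranking (highest first): 2, 3, 1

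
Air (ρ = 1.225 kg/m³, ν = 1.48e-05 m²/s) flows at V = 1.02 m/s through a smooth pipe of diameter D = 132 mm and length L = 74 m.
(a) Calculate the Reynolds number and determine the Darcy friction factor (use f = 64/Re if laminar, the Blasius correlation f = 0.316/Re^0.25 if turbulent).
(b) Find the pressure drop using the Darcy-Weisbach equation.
(a) Re = V·D/ν = 1.02·0.132/1.48e-05 = 9097.3 → turbulent (Re > 4000); f = 0.316/Re^0.25 = 0.316/9097.3^0.25 = 0.032356
(b) Darcy-Weisbach: ΔP = f·(L/D)·½ρV²/1000 = 0.032356·(74/0.132)·½·1.225·1.02²/1000 = 0.01156 kPa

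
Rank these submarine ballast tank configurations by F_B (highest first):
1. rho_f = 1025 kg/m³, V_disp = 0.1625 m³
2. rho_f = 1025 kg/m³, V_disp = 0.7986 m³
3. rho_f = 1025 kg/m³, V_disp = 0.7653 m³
Case 1: F_B = 1634 N
Case 2: F_B = 8030 N
Case 3: F_B = 7695 N
Ranking (highest first): 2, 3, 1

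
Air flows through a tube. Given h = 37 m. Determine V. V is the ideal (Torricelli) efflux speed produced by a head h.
Formula: V = \sqrt{2 g h}
V = √(2·9.81·37) = 26.94 m/s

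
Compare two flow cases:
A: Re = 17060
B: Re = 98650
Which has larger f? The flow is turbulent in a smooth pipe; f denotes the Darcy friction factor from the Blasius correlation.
f(A) = 0.02765, f(B) = 0.01783. Answer: A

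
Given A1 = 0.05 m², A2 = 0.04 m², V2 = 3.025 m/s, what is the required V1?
Formula: V_2 = \frac{A_1 V_1}{A_2}
Substituting knowns: 3.025 = 0.05·V1/0.04
Solving for V1: V1 = 3.025·0.04/0.05 = 2.42 m/s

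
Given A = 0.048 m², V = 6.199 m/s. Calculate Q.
Formula: Q = A V
Q = 0.048·6.199·1000 = 297.6 L/s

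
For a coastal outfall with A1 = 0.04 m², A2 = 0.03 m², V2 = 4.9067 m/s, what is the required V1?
Formula: V_2 = \frac{A_1 V_1}{A_2}
Substituting knowns: 4.9067 = 0.04·V1/0.03
Solving for V1: V1 = 4.9067·0.03/0.04 = 3.68 m/s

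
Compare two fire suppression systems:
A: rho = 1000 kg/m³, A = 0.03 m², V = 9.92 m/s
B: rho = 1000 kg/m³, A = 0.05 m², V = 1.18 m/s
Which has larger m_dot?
m_dot(A) = 297.6 kg/s, m_dot(B) = 59 kg/s. Answer: A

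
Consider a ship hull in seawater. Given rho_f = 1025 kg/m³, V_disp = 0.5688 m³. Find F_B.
Formula: F_B = \rho_f g V_{disp}
F_B = 1025·9.81·0.5688 = 5719 N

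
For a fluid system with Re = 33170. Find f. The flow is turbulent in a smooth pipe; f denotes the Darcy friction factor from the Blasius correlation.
Formula: f = \frac{0.316}{Re^{0.25}}
f = 0.316/33170^0.25 = 0.02342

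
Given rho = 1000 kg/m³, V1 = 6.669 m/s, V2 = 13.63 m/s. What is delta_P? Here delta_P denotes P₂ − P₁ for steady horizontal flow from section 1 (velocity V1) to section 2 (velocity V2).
Formula: \Delta P = \frac{1}{2} \rho (V_1^2 - V_2^2)
delta_P = 0.5·1000·(6.669² − 13.63²)/1000 = -70.65 kPa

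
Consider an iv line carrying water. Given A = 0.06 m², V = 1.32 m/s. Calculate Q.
Formula: Q = A V
Q = 0.06·1.32·1000 = 79.2 L/s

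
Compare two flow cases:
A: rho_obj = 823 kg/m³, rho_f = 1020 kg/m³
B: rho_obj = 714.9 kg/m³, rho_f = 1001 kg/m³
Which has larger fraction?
fraction(A) = 0.8069, fraction(B) = 0.7142. Answer: A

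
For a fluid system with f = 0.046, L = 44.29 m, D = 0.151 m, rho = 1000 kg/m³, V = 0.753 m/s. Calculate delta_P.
Formula: \Delta P = f \frac{L}{D} \frac{\rho V^2}{2}
delta_P = 0.046·(44.29/0.151)·0.5·1000·0.753²/1000 = 3.825 kPa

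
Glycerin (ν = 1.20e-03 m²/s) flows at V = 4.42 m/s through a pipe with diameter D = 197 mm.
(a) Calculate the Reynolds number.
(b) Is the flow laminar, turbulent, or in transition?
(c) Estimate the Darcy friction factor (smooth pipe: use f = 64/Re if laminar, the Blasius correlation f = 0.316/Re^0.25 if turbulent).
(a) Re = V·D/ν = 4.42·0.197/1.20e-03 = 725.62
(b) Flow regime: laminar (Re < 2300)
(c) Friction factor: f = 64/Re = 64/725.62 = 0.0882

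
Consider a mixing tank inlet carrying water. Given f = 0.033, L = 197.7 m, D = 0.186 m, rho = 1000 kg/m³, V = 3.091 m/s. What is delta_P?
Formula: \Delta P = f \frac{L}{D} \frac{\rho V^2}{2}
delta_P = 0.033·(197.7/0.186)·0.5·1000·3.091²/1000 = 167.6 kPa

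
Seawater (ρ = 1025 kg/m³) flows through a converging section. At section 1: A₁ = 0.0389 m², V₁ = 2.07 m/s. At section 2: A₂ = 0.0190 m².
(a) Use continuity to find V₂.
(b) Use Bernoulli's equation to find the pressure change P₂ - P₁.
(a) Continuity: A₁V₁=A₂V₂ -> V₂=A₁V₁/A₂=0.0389*2.07/0.0190=4.24 m/s
(b) Bernoulli: P₂-P₁=0.5*rho*(V₁^2-V₂^2)/1000=0.5*1025*(2.07^2-4.24^2)/1000=-7.018 kPa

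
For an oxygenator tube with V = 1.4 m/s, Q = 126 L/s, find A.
Formula: Q = A V
Substituting knowns: 126 = A·1.4·1000
Solving for A: A = (126/1000)/1.4 = 0.09 m²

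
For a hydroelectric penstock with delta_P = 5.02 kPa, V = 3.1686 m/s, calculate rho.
Formula: V = \sqrt{\frac{2 \Delta P}{\rho}}
Substituting knowns: 3.1686 = √(2·(5.02·1000)/rho)
Solving for rho: rho = 2·(5.02·1000)/3.1686² = 1000 kg/m³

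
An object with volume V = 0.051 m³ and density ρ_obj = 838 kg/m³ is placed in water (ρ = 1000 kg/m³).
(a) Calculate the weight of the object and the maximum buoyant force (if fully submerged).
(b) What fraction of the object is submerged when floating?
(a) W=rho_obj*g*V=838*9.81*0.051=419.3 N; F_B(max)=rho*g*V=1000*9.81*0.051=500.3 N
(b) Floating fraction=rho_obj/rho=838/1000=0.838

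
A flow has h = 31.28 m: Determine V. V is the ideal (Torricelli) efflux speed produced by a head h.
Formula: V = \sqrt{2 g h}
V = √(2·9.81·31.28) = 24.77 m/s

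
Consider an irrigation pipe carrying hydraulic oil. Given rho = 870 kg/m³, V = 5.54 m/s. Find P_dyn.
Formula: P_{dyn} = \frac{1}{2} \rho V^2
P_dyn = 0.5·870·5.54²/1000 = 13.35 kPa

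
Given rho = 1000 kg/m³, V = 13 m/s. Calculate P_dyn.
Formula: P_{dyn} = \frac{1}{2} \rho V^2
P_dyn = 0.5·1000·13²/1000 = 84.5 kPa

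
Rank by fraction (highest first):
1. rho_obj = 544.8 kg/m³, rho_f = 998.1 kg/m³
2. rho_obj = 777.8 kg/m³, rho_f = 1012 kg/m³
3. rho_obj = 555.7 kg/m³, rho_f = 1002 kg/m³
Case 1: fraction = 0.5458
Case 2: fraction = 0.7686
Case 3: fraction = 0.5546
Ranking (highest first): 2, 3, 1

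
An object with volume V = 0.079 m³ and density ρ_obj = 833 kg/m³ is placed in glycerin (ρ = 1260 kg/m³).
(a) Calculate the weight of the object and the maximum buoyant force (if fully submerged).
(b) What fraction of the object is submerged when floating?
(a) W=rho_obj*g*V=833*9.81*0.079=645.6 N; F_B(max)=rho*g*V=1260*9.81*0.079=976.5 N
(b) Floating fraction=rho_obj/rho=833/1260=0.661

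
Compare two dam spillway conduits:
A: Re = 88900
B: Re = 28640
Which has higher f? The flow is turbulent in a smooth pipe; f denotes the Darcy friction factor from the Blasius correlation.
f(A) = 0.0183, f(B) = 0.02429. Answer: B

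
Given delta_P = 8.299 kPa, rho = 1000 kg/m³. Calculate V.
Formula: V = \sqrt{\frac{2 \Delta P}{\rho}}
V = √(2·(8.299·1000)/1000) = 4.074 m/s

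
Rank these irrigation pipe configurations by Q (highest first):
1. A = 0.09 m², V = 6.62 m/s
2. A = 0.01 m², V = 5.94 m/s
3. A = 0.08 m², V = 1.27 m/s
Case 1: Q = 595.8 L/s
Case 2: Q = 59.4 L/s
Case 3: Q = 101.6 L/s
Ranking (highest first): 1, 3, 2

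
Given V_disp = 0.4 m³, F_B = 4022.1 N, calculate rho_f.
Formula: F_B = \rho_f g V_{disp}
Substituting knowns: 4022.1 = rho_f·9.81·0.4
Solving for rho_f: rho_f = 4022.1/(9.81·0.4) = 1025 kg/m³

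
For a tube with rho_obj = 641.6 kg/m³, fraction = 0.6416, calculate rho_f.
Formula: f_{sub} = \frac{\rho_{obj}}{\rho_f}
Substituting knowns: 0.6416 = 641.6/rho_f
Solving for rho_f: rho_f = 641.6/0.6416 = 1000 kg/m³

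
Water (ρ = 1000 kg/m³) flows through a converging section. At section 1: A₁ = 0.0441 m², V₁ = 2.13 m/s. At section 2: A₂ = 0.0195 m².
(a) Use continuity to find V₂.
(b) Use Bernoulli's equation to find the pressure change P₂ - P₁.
(a) Continuity: A₁V₁=A₂V₂ -> V₂=A₁V₁/A₂=0.0441*2.13/0.0195=4.82 m/s
(b) Bernoulli: P₂-P₁=0.5*rho*(V₁^2-V₂^2)/1000=0.5*1000*(2.13^2-4.82^2)/1000=-9.348 kPa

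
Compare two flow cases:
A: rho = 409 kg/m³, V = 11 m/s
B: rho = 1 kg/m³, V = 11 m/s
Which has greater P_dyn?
P_dyn(A) = 24.74 kPa, P_dyn(B) = 0.0605 kPa. Answer: A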